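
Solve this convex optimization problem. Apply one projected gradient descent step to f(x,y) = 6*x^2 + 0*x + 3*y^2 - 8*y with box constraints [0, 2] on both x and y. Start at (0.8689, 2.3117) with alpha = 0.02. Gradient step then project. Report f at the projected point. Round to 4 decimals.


Step 1: Compute gradient at (0.8689, 2.3117).
grad_x = 2*6*0.8689 + 0 = 10.4268
grad_y = 2*3*2.3117 - 8 = 5.8702
Step 2: Gradient step.
x_raw = 0.8689 - 0.02*10.4268 = 0.6604
y_raw = 2.3117 - 0.02*5.8702 = 2.1943
Step 3: Project onto [0, 2].
x_proj = clip(0.6604) = 0.6604
y_proj = clip(2.1943) = 2.0
Step 4: Evaluate f.
f(0.6604, 2.0) = -1.3835


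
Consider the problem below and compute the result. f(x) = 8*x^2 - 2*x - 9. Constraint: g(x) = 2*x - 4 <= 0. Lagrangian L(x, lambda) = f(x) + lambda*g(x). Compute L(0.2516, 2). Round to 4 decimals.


Step 1: Evaluate f(x).
f(0.2516) = 8*0.2516^2 - 2*0.2516 - 9 = -8.9968
Step 2: Evaluate g(x).
g(0.2516) = 2*0.2516 - 4 = -3.4968
Step 3: Compute Lagrangian.
L = -8.9968 + 2*-3.4968 = -15.9904


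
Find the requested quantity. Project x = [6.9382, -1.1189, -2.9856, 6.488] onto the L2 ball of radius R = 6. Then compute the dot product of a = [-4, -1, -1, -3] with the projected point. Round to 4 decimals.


Step 1: Compute ||x|| (intermediates to 6 decimals).
||x|| = sqrt(6.9382^2 + (-1.1189)^2 + (-2.9856)^2 + 6.488^2) = 10.019906
Step 2: Project.
Since ||x|| > R, scale = R/||x|| = 6/10.019906 = 0.598808, proj(x) = scale * x
proj(x) = [4.15465, -0.670006, -1.787801, 3.885066]
Step 3: Dot product.
a^T * proj(x) = -4*4.15465 - 1*(-0.670006) - 1*(-1.787801) - 3*3.885066 = -25.816


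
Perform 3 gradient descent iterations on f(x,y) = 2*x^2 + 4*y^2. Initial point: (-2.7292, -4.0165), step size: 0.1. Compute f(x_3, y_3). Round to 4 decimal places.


Gradient descent on f(x,y) = 2*x^2 + 4*y^2.
Starting point: (-2.7292, -4.0165), alpha = 0.1
Step 1: grad_x = 2*2*-2.7292 = -10.9168, grad_y = 2*4*-4.0165 = -32.132
  x_1 = -2.7292 - 0.1*-10.9168 = -1.6375
  y_1 = -4.0165 - 0.1*-32.132 = -0.8033
Step 2: grad_x = 2*2*-1.6375 = -6.5501, grad_y = 2*4*-0.8033 = -6.4264
  x_2 = -1.6375 - 0.1*-6.5501 = -0.9825
  y_2 = -0.8033 - 0.1*-6.4264 = -0.1607
Step 3: grad_x = 2*2*-0.9825 = -3.93, grad_y = 2*4*-0.1607 = -1.2853
  x_3 = -0.9825 - 0.1*-3.93 = -0.5895
  y_3 = -0.1607 - 0.1*-1.2853 = -0.0321
f(-0.5895, -0.0321) = 2*(-0.5895)^2 + 4*(-0.0321)^2 = 0.6992


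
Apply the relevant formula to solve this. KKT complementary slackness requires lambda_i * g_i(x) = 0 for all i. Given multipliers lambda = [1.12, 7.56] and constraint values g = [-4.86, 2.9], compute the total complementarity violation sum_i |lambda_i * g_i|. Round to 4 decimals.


KKT complementary slackness check:
lambda_1 * g_1 = 1.12 * -4.86 = -5.4432
lambda_2 * g_2 = 7.56 * 2.9 = 21.924
Total violation = 5.4432 + 21.924 = 27.3672


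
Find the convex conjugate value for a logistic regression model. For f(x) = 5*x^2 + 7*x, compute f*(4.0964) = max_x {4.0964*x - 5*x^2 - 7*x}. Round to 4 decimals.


f*(y) = sup_x {y*x - a*x^2 - b*x} = sup_x {(y-b)*x - a*x^2}
FOC: (y - b) - 2a*x = 0 => x* = (y - b)/(2a)
x* = (4.0964 - 7)/(2*5) = -0.2904
f*(4.0964) = (y-b)^2/(4a) = (4.0964 - 7)^2/(4*5)
= 8.4309/20 = 0.4215


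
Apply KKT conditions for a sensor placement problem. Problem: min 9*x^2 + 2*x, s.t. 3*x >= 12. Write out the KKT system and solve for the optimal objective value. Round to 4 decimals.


Step 1: Try lambda = 0 (constraint inactive).
x_unc = -2/(2*9) = -0.1111
Check: 3*-0.1111 = -0.3333 < 12 -- violated!
Step 2: Constraint must be active: 3*x = 12
x* = 12/3 = 4.0
lambda = (2*9*4.0 + 2)/3 = 24.6667
Step 3: Compute optimal value.
f(x*) = 9*4.0^2 + 2*4.0 = 152.0


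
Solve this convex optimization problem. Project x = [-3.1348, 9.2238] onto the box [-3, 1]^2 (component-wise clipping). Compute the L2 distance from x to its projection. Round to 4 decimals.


Project each component onto [-3, 1].
clip(-3.1348) = -3.0, clip(9.2238) = 1.0
Projection = [-3.0, 1.0]
Squared diffs: [0.0182, 67.6309]
Distance = sqrt(67.6491) = 8.2249


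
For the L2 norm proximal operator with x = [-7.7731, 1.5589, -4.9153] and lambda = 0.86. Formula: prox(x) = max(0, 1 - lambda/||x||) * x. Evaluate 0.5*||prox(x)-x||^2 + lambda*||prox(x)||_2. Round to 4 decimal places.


Step 1: Compute ||x||.
||x|| = 9.328
Step 2: Compute scaling factor.
scale = max(0, 1 - 0.86/9.328) = 0.9078
Step 3: prox(x) = [-7.0565, 1.4152, -4.4621]
||prox(x)|| = 8.468
Step 4: Proximal objective.
0.5*||prox-x||^2 = 0.3698
lambda*||prox|| = 7.2825
Total = 7.6523


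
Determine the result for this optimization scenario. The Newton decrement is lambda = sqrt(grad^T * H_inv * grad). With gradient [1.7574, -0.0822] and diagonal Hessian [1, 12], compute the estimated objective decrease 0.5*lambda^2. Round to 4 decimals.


Step 1: H is diagonal, so H^(-1) * g = [1.7574, -0.0069].
Step 2: g^T H^(-1) g = sum_i g_i^2 / H_ii
  = (1.7574)^2/1 + (-0.0822)^2/12
  = 3.0885 + 0.0006 = 3.089
Step 3: Objective decrease = 0.5 * g^T H^(-1) g = 1.5445


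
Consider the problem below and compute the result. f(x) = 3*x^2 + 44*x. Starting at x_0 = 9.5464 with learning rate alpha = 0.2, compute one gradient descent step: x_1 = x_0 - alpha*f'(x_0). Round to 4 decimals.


We compute the gradient at x_0 and apply the update.
f'(x) = 6*x + 44
f'(9.5464) = 6*9.5464 + 44 = 101.2784
x_1 = 9.5464 - 0.2*101.2784 = -10.7093


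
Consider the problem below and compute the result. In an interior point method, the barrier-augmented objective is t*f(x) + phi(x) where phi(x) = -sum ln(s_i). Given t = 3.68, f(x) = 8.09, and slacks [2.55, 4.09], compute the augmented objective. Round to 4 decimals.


Step 1: Compute log-barrier.
ln values: [0.9361, 1.4085]
phi = -(0.9361 + 1.4085) = -2.3446
Step 2: Compute augmented objective.
t*f(x) = 3.68*8.09 = 29.7712
Total = 29.7712 - 2.3446 = 27.4266


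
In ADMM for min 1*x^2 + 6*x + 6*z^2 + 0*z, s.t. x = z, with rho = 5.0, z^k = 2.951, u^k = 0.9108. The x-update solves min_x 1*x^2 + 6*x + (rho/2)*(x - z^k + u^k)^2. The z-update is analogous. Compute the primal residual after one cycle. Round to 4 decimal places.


ADMM iteration with rho = 5.0, z^k = 2.951, u^k = 0.9108
Step 1: x-update.
Minimize 1*x^2 + 6*x + (5.0/2)*(x - 2.951 + 0.9108)^2
FOC: (2*1 + 5.0)*x = -6 + 5.0*(2.951 - 0.9108)
x^{k+1} = 0.6001
Step 2: z-update.
Minimize 6*z^2 + 0*z + (5.0/2)*(0.6001 - z + 0.9108)^2
FOC: (2*6 + 5.0)*z = 0 + 5.0*(0.6001 + 0.9108)
z^{k+1} = 0.4444
Step 3: u-update.
u^{k+1} = 0.9108 + 0.6001 - 0.4444 = 1.0665
Step 4: Primal residual = |0.6001 - 0.4444| = 0.1557


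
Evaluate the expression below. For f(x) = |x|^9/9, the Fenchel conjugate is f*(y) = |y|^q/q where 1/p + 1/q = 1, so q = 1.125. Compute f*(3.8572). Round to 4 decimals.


The conjugate exponent q satisfies 1/p + 1/q = 1.
p = 9, so q = 9/(9 - 1) = 1.125
|y|^q = 3.8572^1.125 = 4.5662
f*(3.8572) = 4.5662 / 1.125 = 4.0589


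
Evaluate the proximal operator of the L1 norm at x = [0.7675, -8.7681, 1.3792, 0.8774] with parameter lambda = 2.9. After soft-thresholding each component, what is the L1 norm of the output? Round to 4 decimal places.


Soft-thresholding with lambda = 2.9:
prox(0.7675) = sign(0.7675)*max(|0.7675| - 2.9, 0) = 0.0
prox(-8.7681) = sign(-8.7681)*max(|-8.7681| - 2.9, 0) = -5.8681
prox(1.3792) = sign(1.3792)*max(|1.3792| - 2.9, 0) = 0.0
prox(0.8774) = sign(0.8774)*max(|0.8774| - 2.9, 0) = 0.0
prox(x) = [0.0, -5.8681, 0.0, 0.0]
||prox(x)||_1 = 0.0 + 5.8681 + 0.0 + 0.0 = 5.8681


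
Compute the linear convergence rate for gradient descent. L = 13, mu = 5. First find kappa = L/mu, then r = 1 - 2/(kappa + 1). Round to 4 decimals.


Step 1: Compute the condition number.
kappa = L/mu = 13/5 = 2.6
Step 2: Compute the convergence rate.
r = 1 - 2/(kappa + 1) = 1 - 2*mu/(L + mu) = (L - mu)/(L + mu) = 8/18 = 0.4444


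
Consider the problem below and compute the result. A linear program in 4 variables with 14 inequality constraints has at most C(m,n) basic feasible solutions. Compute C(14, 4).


Each vertex corresponds to some choice of n active constraints out of m, so the number of vertices is at most C(m, n) = m! / (n!(m-n)!).
m = 14, n = 4
Numerator: 14 * 13 * 12 * 11
Denominator: 4! = 24
C(14, 4) = 1001


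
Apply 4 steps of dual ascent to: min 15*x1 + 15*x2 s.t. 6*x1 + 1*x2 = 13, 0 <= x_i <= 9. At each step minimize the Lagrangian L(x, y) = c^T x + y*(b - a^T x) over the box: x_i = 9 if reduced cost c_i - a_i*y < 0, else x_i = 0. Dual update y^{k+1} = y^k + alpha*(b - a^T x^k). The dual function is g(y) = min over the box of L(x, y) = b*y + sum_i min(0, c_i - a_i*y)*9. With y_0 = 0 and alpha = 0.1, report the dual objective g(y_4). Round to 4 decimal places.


Dual ascent for LP: min 15*x1 + 15*x2, 6*x1 + 1*x2 = 13, 0 <= x_i <= 9
Step 1: y^k = 0.0, reduced costs: (15.0, 15.0)
  x^k = (0.0, 0.0), subgradient = b - a^T x = 13.0
  y^{k+1} = 0.0 + 0.1*13.0 = 1.3
Step 2: y^k = 1.3, reduced costs: (7.2, 13.7)
  x^k = (0.0, 0.0), subgradient = b - a^T x = 13.0
  y^{k+1} = 1.3 + 0.1*13.0 = 2.6
Step 3: y^k = 2.6, reduced costs: (-0.6, 12.4)
  x^k = (9.0, 0.0), subgradient = b - a^T x = -41.0
  y^{k+1} = 2.6 + 0.1*-41.0 = -1.5
Step 4: y^k = -1.5, reduced costs: (24.0, 16.5)
  x^k = (0.0, 0.0), subgradient = b - a^T x = 13.0
  y^{k+1} = -1.5 + 0.1*13.0 = -0.2
Dual objective at y_4 = -0.2: reduced costs (16.2, 15.2), box minimizer x = (0.0, 0.0)
g(y_4) = b*y + (c1 - a1*y)*x1 + (c2 - a2*y)*x2 = 13*(-0.2) + 16.2*0.0 + 15.2*0.0 = -2.6 + 0.0 + 0.0 = -2.6


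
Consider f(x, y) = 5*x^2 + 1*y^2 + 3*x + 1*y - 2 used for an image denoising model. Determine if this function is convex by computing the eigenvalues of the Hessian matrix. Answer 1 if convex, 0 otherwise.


The Hessian of f(x,y) = 5*x^2 + 1*y^2 + 3*x + 1*y - 2 is:
H = [[10, 0], [0, 2]]
Trace = 10 + 2 = 12
Determinant = 10*2 - (0)^2 = 20
Discriminant = (12)^2 - 4*20 = 64.0
Eigenvalues: lambda_1 = 2.0, lambda_2 = 10.0
The function is convex.

1


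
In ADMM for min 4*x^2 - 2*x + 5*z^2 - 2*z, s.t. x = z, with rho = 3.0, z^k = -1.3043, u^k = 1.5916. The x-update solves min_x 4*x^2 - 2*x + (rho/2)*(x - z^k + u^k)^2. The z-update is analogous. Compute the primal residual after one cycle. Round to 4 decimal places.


ADMM iteration with rho = 3.0, z^k = -1.3043, u^k = 1.5916
Step 1: x-update.
Minimize 4*x^2 - 2*x + (3.0/2)*(x + 1.3043 + 1.5916)^2
FOC: (2*4 + 3.0)*x = 2 + 3.0*(-1.3043 - 1.5916)
x^{k+1} = -0.608
Step 2: z-update.
Minimize 5*z^2 - 2*z + (3.0/2)*(-0.608 - z + 1.5916)^2
FOC: (2*5 + 3.0)*z = 2 + 3.0*(-0.608 + 1.5916)
z^{k+1} = 0.3808
Step 3: u-update.
u^{k+1} = 1.5916 - 0.608 - 0.3808 = 0.6028
Step 4: Primal residual = |-0.608 - 0.3808| = 0.9888


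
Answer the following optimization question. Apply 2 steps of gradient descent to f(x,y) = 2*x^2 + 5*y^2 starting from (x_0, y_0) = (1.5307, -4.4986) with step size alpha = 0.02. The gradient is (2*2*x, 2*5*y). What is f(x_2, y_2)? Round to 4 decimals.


Gradient descent on f(x,y) = 2*x^2 + 5*y^2.
Starting point: (1.5307, -4.4986), alpha = 0.02
Step 1: grad_x = 2*2*1.5307 = 6.1228, grad_y = 2*5*-4.4986 = -44.986
  x_1 = 1.5307 - 0.02*6.1228 = 1.4082
  y_1 = -4.4986 - 0.02*-44.986 = -3.5989
Step 2: grad_x = 2*2*1.4082 = 5.633, grad_y = 2*5*-3.5989 = -35.9888
  x_2 = 1.4082 - 0.02*5.633 = 1.2956
  y_2 = -3.5989 - 0.02*-35.9888 = -2.8791
f(1.2956, -2.8791) = 2*1.2956^2 + 5*(-2.8791)^2 = 44.8033


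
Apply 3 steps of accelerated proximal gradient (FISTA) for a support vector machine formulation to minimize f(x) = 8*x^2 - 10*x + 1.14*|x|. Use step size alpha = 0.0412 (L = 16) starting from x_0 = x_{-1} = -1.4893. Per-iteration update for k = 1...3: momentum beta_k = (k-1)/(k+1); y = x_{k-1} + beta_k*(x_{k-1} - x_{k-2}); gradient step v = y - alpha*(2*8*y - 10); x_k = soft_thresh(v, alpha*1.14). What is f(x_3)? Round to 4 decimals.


FISTA on f(x) = 8*x^2 - 10*x + 1.14*|x|
L = 16, alpha = 0.0412
Iteration 1: beta = 0.0, y = -1.4893 + 0.0*(-1.4893 + 1.4893) = -1.4893
  grad(y) = -33.8288, v = y - alpha*grad = -0.0956
  prox(v) = soft_thresh(-0.0956, 0.047) = -0.0486
Iteration 2: beta = 0.3333, y = -0.0486 + 0.3333*(-0.0486 + 1.4893) = 0.4317
  grad(y) = -3.0936, v = y - alpha*grad = 0.5591
  prox(v) = soft_thresh(0.5591, 0.047) = 0.5121
Iteration 3: beta = 0.5, y = 0.5121 + 0.5*(0.5121 + 0.0486) = 0.7925
  grad(y) = 2.68, v = y - alpha*grad = 0.6821
  prox(v) = soft_thresh(0.6821, 0.047) = 0.6351
f(x_3) = 8*0.6351^2 - 10*0.6351 + 1.14*|0.6351| = -2.4001


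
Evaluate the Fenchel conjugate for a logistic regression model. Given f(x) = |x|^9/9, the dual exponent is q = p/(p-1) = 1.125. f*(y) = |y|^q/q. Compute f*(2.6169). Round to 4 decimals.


The conjugate exponent q satisfies 1/p + 1/q = 1.
p = 9, so q = 9/(9 - 1) = 1.125
|y|^q = 2.6169^1.125 = 2.9513
f*(2.6169) = 2.9513 / 1.125 = 2.6234


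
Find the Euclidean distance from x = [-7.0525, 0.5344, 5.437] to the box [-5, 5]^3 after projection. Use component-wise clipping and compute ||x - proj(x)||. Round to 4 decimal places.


Project each component onto [-5, 5].
clip(-7.0525) = -5.0, clip(0.5344) = 0.5344, clip(5.437) = 5.0
Projection = [-5.0, 0.5344, 5.0]
Squared diffs: [4.2128, 0.0, 0.191]
Distance = sqrt(4.4038) = 2.0985


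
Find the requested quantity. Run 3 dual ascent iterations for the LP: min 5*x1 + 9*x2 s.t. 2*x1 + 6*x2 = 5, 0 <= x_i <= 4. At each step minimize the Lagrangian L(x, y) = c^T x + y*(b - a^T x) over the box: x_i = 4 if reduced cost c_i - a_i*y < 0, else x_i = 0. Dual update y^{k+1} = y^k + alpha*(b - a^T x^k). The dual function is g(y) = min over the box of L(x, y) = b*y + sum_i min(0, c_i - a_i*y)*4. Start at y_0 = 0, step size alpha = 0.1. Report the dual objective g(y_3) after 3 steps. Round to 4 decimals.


Dual ascent for LP: min 5*x1 + 9*x2, 2*x1 + 6*x2 = 5, 0 <= x_i <= 4
Step 1: y^k = 0.0, reduced costs: (5.0, 9.0)
  x^k = (0.0, 0.0), subgradient = b - a^T x = 5.0
  y^{k+1} = 0.0 + 0.1*5.0 = 0.5
Step 2: y^k = 0.5, reduced costs: (4.0, 6.0)
  x^k = (0.0, 0.0), subgradient = b - a^T x = 5.0
  y^{k+1} = 0.5 + 0.1*5.0 = 1.0
Step 3: y^k = 1.0, reduced costs: (3.0, 3.0)
  x^k = (0.0, 0.0), subgradient = b - a^T x = 5.0
  y^{k+1} = 1.0 + 0.1*5.0 = 1.5
Dual objective at y_3 = 1.5: reduced costs (2.0, 0.0), box minimizer x = (0.0, 0.0)
g(y_3) = b*y + (c1 - a1*y)*x1 + (c2 - a2*y)*x2 = 5*1.5 + 2.0*0.0 + 0.0*0.0 = 7.5 + 0.0 + 0.0 = 7.5


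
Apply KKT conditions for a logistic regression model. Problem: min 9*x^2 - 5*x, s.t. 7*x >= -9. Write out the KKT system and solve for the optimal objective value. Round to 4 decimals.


Step 1: Try lambda = 0 (constraint inactive).
Stationarity: 2*9*x - 5 = 0
x* = 5/(2*9) = 5/18 = 0.2778 (rounded; the exact value 5/18 is used below)
Check constraint: 7*0.2778 = 1.9446 >= -9 -- satisfied.
Step 2: Compute optimal value.
f(x*) = 9*(5/18)^2 - 5*(5/18) = -0.6944


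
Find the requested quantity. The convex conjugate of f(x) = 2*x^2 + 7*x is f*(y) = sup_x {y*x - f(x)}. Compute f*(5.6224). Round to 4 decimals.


f*(y) = sup_x {y*x - a*x^2 - b*x} = sup_x {(y-b)*x - a*x^2}
FOC: (y - b) - 2a*x = 0 => x* = (y - b)/(2a)
x* = (5.6224 - 7)/(2*2) = -0.3444
f*(5.6224) = (y-b)^2/(4a) = (5.6224 - 7)^2/(4*2)
= 1.8978/8 = 0.2372


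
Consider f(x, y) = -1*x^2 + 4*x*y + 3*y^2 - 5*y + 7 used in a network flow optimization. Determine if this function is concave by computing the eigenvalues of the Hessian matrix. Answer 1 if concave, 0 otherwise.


The Hessian of f(x,y) = -1*x^2 + 4*x*y + 3*y^2 - 5*y + 7 is:
H = [[-2, 4], [4, 6]]
Trace = -2 + 6 = 4
Determinant = -2*6 - (4)^2 = -28
Discriminant = (4)^2 - 4*-28 = 128.0
Eigenvalues: lambda_1 = -3.6569, lambda_2 = 7.6569
The function is not concave.

0


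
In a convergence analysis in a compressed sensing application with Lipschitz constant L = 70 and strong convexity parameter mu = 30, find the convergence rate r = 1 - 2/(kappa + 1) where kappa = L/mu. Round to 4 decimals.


Step 1: Compute the condition number.
kappa = L/mu = 70/30 = 2.3333
Step 2: Compute the convergence rate.
r = 1 - 2/(kappa + 1) = 1 - 2*mu/(L + mu) = (L - mu)/(L + mu) = 40/100 = 0.4


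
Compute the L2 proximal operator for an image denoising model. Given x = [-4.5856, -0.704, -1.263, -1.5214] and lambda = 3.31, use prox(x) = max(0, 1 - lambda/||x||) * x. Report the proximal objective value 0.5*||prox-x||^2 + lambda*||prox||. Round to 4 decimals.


Step 1: Compute ||x||.
||x|| = 5.0431
Step 2: Compute scaling factor.
scale = max(0, 1 - 3.31/5.0431) = 0.3437
Step 3: prox(x) = [-1.5759, -0.2419, -0.434, -0.5228]
||prox(x)|| = 1.7331
Step 4: Proximal objective.
0.5*||prox-x||^2 = 5.4781
lambda*||prox|| = 5.7366
Total = 11.2147


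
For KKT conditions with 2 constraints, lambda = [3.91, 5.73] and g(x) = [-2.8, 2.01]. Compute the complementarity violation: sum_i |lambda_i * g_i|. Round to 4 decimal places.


KKT complementary slackness check:
lambda_1 * g_1 = 3.91 * -2.8 = -10.948
lambda_2 * g_2 = 5.73 * 2.01 = 11.5173
Total violation = 10.948 + 11.5173 = 22.4653


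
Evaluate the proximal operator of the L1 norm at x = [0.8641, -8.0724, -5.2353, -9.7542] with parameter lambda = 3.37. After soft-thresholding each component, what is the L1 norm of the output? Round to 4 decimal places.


Soft-thresholding with lambda = 3.37:
prox(0.8641) = sign(0.8641)*max(|0.8641| - 3.37, 0) = 0.0
prox(-8.0724) = sign(-8.0724)*max(|-8.0724| - 3.37, 0) = -4.7024
prox(-5.2353) = sign(-5.2353)*max(|-5.2353| - 3.37, 0) = -1.8653
prox(-9.7542) = sign(-9.7542)*max(|-9.7542| - 3.37, 0) = -6.3842
prox(x) = [0.0, -4.7024, -1.8653, -6.3842]
||prox(x)||_1 = 0.0 + 4.7024 + 1.8653 + 6.3842 = 12.9519


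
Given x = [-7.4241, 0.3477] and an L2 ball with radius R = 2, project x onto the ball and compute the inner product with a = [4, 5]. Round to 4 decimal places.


Step 1: Compute ||x|| (intermediates to 6 decimals).
||x|| = sqrt((-7.4241)^2 + 0.3477^2) = 7.432238
Step 2: Project.
Since ||x|| > R, scale = R/||x|| = 2/7.432238 = 0.269098, proj(x) = scale * x
proj(x) = [-1.99781, 0.093565]
Step 3: Dot product.
a^T * proj(x) = 4*(-1.99781) + 5*0.093565 = -7.5234


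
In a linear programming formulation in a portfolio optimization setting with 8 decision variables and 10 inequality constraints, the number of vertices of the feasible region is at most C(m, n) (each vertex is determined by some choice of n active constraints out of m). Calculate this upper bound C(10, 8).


Each vertex corresponds to some choice of n active constraints out of m, so the number of vertices is at most C(m, n) = m! / (n!(m-n)!).
m = 10, n = 8
Numerator: 10 * 9 * 8 * 7 * 6 * 5 * 4 * 3
Denominator: 8! = 40320
C(10, 8) = 45


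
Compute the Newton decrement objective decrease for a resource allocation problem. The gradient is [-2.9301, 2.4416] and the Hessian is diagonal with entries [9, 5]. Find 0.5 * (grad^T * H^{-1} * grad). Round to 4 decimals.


Step 1: H is diagonal, so H^(-1) * g = [-0.3256, 0.4883].
Step 2: g^T H^(-1) g = sum_i g_i^2 / H_ii
  = (-2.9301)^2/9 + (2.4416)^2/5
  = 0.9539 + 1.1923 = 2.1462
Step 3: Objective decrease = 0.5 * g^T H^(-1) g = 1.0731


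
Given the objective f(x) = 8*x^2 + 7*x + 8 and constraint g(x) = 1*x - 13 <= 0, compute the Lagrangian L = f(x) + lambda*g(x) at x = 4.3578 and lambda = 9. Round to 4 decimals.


Step 1: Evaluate f(x).
f(4.3578) = 8*4.3578^2 + 7*4.3578 + 8 = 190.428
Step 2: Evaluate g(x).
g(4.3578) = 1*4.3578 - 13 = -8.6422
Step 3: Compute Lagrangian.
L = 190.428 + 9*-8.6422 = 112.6482


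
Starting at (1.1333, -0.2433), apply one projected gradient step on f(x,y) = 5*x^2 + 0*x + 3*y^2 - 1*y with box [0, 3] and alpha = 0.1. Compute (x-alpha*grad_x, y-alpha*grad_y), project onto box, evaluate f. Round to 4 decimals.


Step 1: Compute gradient at (1.1333, -0.2433).
grad_x = 2*5*1.1333 + 0 = 11.333
grad_y = 2*3*-0.2433 - 1 = -2.4598
Step 2: Gradient step.
x_raw = 1.1333 - 0.1*11.333 = 0.0
y_raw = -0.2433 - 0.1*-2.4598 = 0.0027
Step 3: Project onto [0, 3].
x_proj = clip(0.0) = 0.0
y_proj = clip(0.0027) = 0.0027
Step 4: Evaluate f.
f(0.0, 0.0027) = -0.0027


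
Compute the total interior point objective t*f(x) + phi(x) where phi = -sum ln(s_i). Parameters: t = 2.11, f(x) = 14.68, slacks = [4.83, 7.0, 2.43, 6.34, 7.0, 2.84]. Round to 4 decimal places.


Step 1: Compute log-barrier.
ln values: [1.5748, 1.9459, 0.8879, 1.8469, 1.9459, 1.0438]
phi = -(1.5748 + 1.9459 + 0.8879 + 1.8469 + 1.9459 + 1.0438) = -9.2452
Step 2: Compute augmented objective.
t*f(x) = 2.11*14.68 = 30.9748
Total = 30.9748 - 9.2452 = 21.7296


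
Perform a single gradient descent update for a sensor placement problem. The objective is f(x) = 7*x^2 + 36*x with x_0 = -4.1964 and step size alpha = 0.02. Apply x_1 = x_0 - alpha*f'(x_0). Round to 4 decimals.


We compute the gradient at x_0 and apply the update.
f'(x) = 14*x + 36
f'(-4.1964) = 14*-4.1964 + 36 = -22.7496
x_1 = -4.1964 - 0.02*-22.7496 = -3.7414


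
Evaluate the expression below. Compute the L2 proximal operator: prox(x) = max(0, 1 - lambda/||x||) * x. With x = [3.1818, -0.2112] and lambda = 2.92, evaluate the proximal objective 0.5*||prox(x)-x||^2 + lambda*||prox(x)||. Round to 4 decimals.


Step 1: Compute ||x||.
||x|| = 3.1888
Step 2: Compute scaling factor.
scale = max(0, 1 - 2.92/3.1888) = 0.0843
Step 3: prox(x) = [0.2682, -0.0178]
||prox(x)|| = 0.2688
Step 4: Proximal objective.
0.5*||prox-x||^2 = 4.2632
lambda*||prox|| = 0.7849
Total = 5.0481


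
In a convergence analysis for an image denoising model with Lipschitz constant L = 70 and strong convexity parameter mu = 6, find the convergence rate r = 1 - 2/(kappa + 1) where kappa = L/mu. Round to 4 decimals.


Step 1: Compute the condition number.
kappa = L/mu = 70/6 = 11.6667
Step 2: Compute the convergence rate.
r = 1 - 2/(kappa + 1) = 1 - 2*mu/(L + mu) = (L - mu)/(L + mu) = 64/76 = 0.8421


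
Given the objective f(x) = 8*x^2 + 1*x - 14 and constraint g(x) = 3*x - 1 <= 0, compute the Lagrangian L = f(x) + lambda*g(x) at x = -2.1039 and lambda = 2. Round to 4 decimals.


Step 1: Evaluate f(x).
f(-2.1039) = 8*(-2.1039)^2 + 1*(-2.1039) - 14 = 19.3073
Step 2: Evaluate g(x).
g(-2.1039) = 3*-2.1039 - 1 = -7.3117
Step 3: Compute Lagrangian.
L = 19.3073 + 2*-7.3117 = 4.6839


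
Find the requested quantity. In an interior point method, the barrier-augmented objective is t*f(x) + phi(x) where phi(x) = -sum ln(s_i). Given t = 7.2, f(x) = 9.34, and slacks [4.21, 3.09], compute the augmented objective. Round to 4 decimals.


Step 1: Compute log-barrier.
ln values: [1.4375, 1.1282]
phi = -(1.4375 + 1.1282) = -2.5656
Step 2: Compute augmented objective.
t*f(x) = 7.2*9.34 = 67.248
Total = 67.248 - 2.5656 = 64.6824


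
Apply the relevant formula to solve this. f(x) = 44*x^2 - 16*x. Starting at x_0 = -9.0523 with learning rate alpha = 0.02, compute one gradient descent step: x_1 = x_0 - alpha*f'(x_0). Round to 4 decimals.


We compute the gradient at x_0 and apply the update.
f'(x) = 88*x - 16
f'(-9.0523) = 88*-9.0523 - 16 = -812.6024
x_1 = -9.0523 - 0.02*-812.6024 = 7.1997


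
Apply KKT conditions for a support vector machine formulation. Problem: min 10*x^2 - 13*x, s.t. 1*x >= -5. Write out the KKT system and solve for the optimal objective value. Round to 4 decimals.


Step 1: Try lambda = 0 (constraint inactive).
Stationarity: 2*10*x - 13 = 0
x* = 13/(2*10) = 0.65
Check constraint: 1*0.65 = 0.65 >= -5 -- satisfied.
Step 2: Compute optimal value.
f(x*) = 10*0.65^2 - 13*0.65 = -4.225


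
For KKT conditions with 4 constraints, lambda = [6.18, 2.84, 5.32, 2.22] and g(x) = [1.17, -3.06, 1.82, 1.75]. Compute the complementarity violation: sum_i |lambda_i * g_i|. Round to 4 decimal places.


KKT complementary slackness check:
lambda_1 * g_1 = 6.18 * 1.17 = 7.2306
lambda_2 * g_2 = 2.84 * -3.06 = -8.6904
lambda_3 * g_3 = 5.32 * 1.82 = 9.6824
lambda_4 * g_4 = 2.22 * 1.75 = 3.885
Total violation = 7.2306 + 8.6904 + 9.6824 + 3.885 = 29.4884


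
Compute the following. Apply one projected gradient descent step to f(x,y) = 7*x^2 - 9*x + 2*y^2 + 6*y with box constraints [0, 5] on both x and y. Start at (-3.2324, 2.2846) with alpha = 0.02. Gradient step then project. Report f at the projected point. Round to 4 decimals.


Step 1: Compute gradient at (-3.2324, 2.2846).
grad_x = 2*7*-3.2324 - 9 = -54.2536
grad_y = 2*2*2.2846 + 6 = 15.1384
Step 2: Gradient step.
x_raw = -3.2324 - 0.02*-54.2536 = -2.1473
y_raw = 2.2846 - 0.02*15.1384 = 1.9818
Step 3: Project onto [0, 5].
x_proj = clip(-2.1473) = 0.0
y_proj = clip(1.9818) = 1.9818
Step 4: Evaluate f.
f(0.0, 1.9818) = 19.7463


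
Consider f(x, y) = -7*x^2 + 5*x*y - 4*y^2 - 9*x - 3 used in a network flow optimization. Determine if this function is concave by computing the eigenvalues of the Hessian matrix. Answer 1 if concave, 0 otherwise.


The Hessian of f(x,y) = -7*x^2 + 5*x*y - 4*y^2 - 9*x - 3 is:
H = [[-14, 5], [5, -8]]
Trace = -14 - 8 = -22
Determinant = -14*-8 - (5)^2 = 87
Discriminant = (-22)^2 - 4*87 = 136.0
Eigenvalues: lambda_1 = -16.831, lambda_2 = -5.169
The function is concave.

1


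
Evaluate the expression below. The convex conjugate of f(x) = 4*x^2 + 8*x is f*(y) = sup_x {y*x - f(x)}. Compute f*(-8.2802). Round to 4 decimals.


f*(y) = sup_x {y*x - a*x^2 - b*x} = sup_x {(y-b)*x - a*x^2}
FOC: (y - b) - 2a*x = 0 => x* = (y - b)/(2a)
x* = (-8.2802 - 8)/(2*4) = -2.035
f*(-8.2802) = (y-b)^2/(4a) = (-8.2802 - 8)^2/(4*4)
= 265.0449/16 = 16.5653


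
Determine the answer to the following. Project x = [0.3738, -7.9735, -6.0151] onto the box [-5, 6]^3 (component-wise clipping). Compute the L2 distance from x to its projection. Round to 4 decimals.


Project each component onto [-5, 6].
clip(0.3738) = 0.3738, clip(-7.9735) = -5.0, clip(-6.0151) = -5.0
Projection = [0.3738, -5.0, -5.0]
Squared diffs: [0.0, 8.8417, 1.0304]
Distance = sqrt(9.8721) = 3.142


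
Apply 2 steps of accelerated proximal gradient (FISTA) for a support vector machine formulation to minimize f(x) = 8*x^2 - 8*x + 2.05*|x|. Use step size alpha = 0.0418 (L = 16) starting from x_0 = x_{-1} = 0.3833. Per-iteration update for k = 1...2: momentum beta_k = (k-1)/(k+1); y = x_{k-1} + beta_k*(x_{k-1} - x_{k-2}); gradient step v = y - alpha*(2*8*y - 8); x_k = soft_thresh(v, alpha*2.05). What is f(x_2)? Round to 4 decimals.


FISTA on f(x) = 8*x^2 - 8*x + 2.05*|x|
L = 16, alpha = 0.0418
Iteration 1: beta = 0.0, y = 0.3833 + 0.0*(0.3833 - 0.3833) = 0.3833
  grad(y) = -1.8672, v = y - alpha*grad = 0.4613
  prox(v) = soft_thresh(0.4613, 0.0857) = 0.3757
Iteration 2: beta = 0.3333, y = 0.3757 + 0.3333*(0.3757 - 0.3833) = 0.3731
  grad(y) = -2.0302, v = y - alpha*grad = 0.458
  prox(v) = soft_thresh(0.458, 0.0857) = 0.3723
f(x_2) = 8*0.3723^2 - 8*0.3723 + 2.05*|0.3723| = -1.1063


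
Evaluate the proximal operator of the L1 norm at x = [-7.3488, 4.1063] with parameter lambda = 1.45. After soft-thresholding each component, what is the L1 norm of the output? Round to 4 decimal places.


Soft-thresholding with lambda = 1.45:
prox(-7.3488) = sign(-7.3488)*max(|-7.3488| - 1.45, 0) = -5.8988
prox(4.1063) = sign(4.1063)*max(|4.1063| - 1.45, 0) = 2.6563
prox(x) = [-5.8988, 2.6563]
||prox(x)||_1 = 5.8988 + 2.6563 = 8.5551


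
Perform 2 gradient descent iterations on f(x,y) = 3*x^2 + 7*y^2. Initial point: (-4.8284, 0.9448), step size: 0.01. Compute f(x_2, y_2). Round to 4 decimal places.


Gradient descent on f(x,y) = 3*x^2 + 7*y^2.
Starting point: (-4.8284, 0.9448), alpha = 0.01
Step 1: grad_x = 2*3*-4.8284 = -28.9704, grad_y = 2*7*0.9448 = 13.2272
  x_1 = -4.8284 - 0.01*-28.9704 = -4.5387
  y_1 = 0.9448 - 0.01*13.2272 = 0.8125
Step 2: grad_x = 2*3*-4.5387 = -27.2322, grad_y = 2*7*0.8125 = 11.3754
  x_2 = -4.5387 - 0.01*-27.2322 = -4.2664
  y_2 = 0.8125 - 0.01*11.3754 = 0.6988
f(-4.2664, 0.6988) = 3*(-4.2664)^2 + 7*0.6988^2 = 58.0238


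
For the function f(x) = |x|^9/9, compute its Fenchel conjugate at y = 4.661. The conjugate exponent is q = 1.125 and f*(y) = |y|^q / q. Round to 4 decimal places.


The conjugate exponent q satisfies 1/p + 1/q = 1.
p = 9, so q = 9/(9 - 1) = 1.125
|y|^q = 4.661^1.125 = 5.6499
f*(4.661) = 5.6499 / 1.125 = 5.0221


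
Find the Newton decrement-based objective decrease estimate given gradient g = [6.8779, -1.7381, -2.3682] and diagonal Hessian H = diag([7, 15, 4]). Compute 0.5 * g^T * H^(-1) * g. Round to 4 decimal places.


Step 1: H is diagonal, so H^(-1) * g = [0.9826, -0.1159, -0.5921].
Step 2: g^T H^(-1) g = sum_i g_i^2 / H_ii
  = (6.8779)^2/7 + (-1.7381)^2/15 + (-2.3682)^2/4
  = 6.7579 + 0.2014 + 1.4021 = 8.3614
Step 3: Objective decrease = 0.5 * g^T H^(-1) g = 4.1807


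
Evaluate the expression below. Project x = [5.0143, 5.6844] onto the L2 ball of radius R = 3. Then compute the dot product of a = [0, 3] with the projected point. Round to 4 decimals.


Step 1: Compute ||x|| (intermediates to 6 decimals).
||x|| = sqrt(5.0143^2 + 5.6844^2) = 7.579948
Step 2: Project.
Since ||x|| > R, scale = R/||x|| = 3/7.579948 = 0.395781, proj(x) = scale * x
proj(x) = [1.984565, 2.249778]
Step 3: Dot product.
a^T * proj(x) = 0*1.984565 + 3*2.249778 = 6.7493


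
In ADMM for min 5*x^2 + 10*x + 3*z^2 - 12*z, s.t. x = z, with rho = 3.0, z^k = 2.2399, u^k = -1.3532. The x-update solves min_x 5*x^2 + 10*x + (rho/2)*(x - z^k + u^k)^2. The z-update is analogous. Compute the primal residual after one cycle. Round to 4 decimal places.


ADMM iteration with rho = 3.0, z^k = 2.2399, u^k = -1.3532
Step 1: x-update.
Minimize 5*x^2 + 10*x + (3.0/2)*(x - 2.2399 - 1.3532)^2
FOC: (2*5 + 3.0)*x = -10 + 3.0*(2.2399 + 1.3532)
x^{k+1} = 0.0599
Step 2: z-update.
Minimize 3*z^2 - 12*z + (3.0/2)*(0.0599 - z - 1.3532)^2
FOC: (2*3 + 3.0)*z = 12 + 3.0*(0.0599 - 1.3532)
z^{k+1} = 0.9022
Step 3: u-update.
u^{k+1} = -1.3532 + 0.0599 - 0.9022 = -2.1955
Step 4: Primal residual = |0.0599 - 0.9022| = 0.8423


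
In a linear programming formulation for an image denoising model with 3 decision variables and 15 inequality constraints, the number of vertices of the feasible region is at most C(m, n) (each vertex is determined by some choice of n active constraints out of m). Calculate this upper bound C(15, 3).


Each vertex corresponds to some choice of n active constraints out of m, so the number of vertices is at most C(m, n) = m! / (n!(m-n)!).
m = 15, n = 3
Numerator: 15 * 14 * 13
Denominator: 3! = 6
C(15, 3) = 455


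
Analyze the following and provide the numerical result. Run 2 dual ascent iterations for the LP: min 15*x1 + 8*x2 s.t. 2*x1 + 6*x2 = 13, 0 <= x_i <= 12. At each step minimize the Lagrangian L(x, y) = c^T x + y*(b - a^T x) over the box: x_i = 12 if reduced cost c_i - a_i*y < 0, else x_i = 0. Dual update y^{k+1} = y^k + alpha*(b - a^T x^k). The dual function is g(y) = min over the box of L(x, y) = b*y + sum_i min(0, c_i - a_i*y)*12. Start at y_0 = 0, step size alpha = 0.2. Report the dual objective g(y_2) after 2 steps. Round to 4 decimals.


Dual ascent for LP: min 15*x1 + 8*x2, 2*x1 + 6*x2 = 13, 0 <= x_i <= 12
Step 1: y^k = 0.0, reduced costs: (15.0, 8.0)
  x^k = (0.0, 0.0), subgradient = b - a^T x = 13.0
  y^{k+1} = 0.0 + 0.2*13.0 = 2.6
Step 2: y^k = 2.6, reduced costs: (9.8, -7.6)
  x^k = (0.0, 12.0), subgradient = b - a^T x = -59.0
  y^{k+1} = 2.6 + 0.2*-59.0 = -9.2
Dual objective at y_2 = -9.2: reduced costs (33.4, 63.2), box minimizer x = (0.0, 0.0)
g(y_2) = b*y + (c1 - a1*y)*x1 + (c2 - a2*y)*x2 = 13*(-9.2) + 33.4*0.0 + 63.2*0.0 = -119.6 + 0.0 + 0.0 = -119.6


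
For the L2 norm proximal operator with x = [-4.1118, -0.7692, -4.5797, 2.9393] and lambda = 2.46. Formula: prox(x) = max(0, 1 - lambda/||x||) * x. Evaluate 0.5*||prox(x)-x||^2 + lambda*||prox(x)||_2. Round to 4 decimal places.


Step 1: Compute ||x||.
||x|| = 6.8638
Step 2: Compute scaling factor.
scale = max(0, 1 - 2.46/6.8638) = 0.6416
Step 3: prox(x) = [-2.6381, -0.4935, -2.9383, 1.8858]
||prox(x)|| = 4.4038
Step 4: Proximal objective.
0.5*||prox-x||^2 = 3.0258
lambda*||prox|| = 10.8333
Total = 13.8591


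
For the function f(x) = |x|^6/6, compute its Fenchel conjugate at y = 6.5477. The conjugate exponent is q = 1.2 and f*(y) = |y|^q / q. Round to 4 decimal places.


The conjugate exponent q satisfies 1/p + 1/q = 1.
p = 6, so q = 6/(6 - 1) = 1.2
|y|^q = 6.5477^1.2 = 9.5347
f*(6.5477) = 9.5347 / 1.2 = 7.9456


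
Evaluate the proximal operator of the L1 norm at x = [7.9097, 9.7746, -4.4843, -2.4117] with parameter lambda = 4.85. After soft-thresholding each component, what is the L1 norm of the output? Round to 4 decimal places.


Soft-thresholding with lambda = 4.85:
prox(7.9097) = sign(7.9097)*max(|7.9097| - 4.85, 0) = 3.0597
prox(9.7746) = sign(9.7746)*max(|9.7746| - 4.85, 0) = 4.9246
prox(-4.4843) = sign(-4.4843)*max(|-4.4843| - 4.85, 0) = 0.0
prox(-2.4117) = sign(-2.4117)*max(|-2.4117| - 4.85, 0) = 0.0
prox(x) = [3.0597, 4.9246, 0.0, 0.0]
||prox(x)||_1 = 3.0597 + 4.9246 + 0.0 + 0.0 = 7.9843


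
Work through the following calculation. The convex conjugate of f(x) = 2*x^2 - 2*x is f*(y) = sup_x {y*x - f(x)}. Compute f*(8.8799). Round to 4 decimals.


f*(y) = sup_x {y*x - a*x^2 - b*x} = sup_x {(y-b)*x - a*x^2}
FOC: (y - b) - 2a*x = 0 => x* = (y - b)/(2a)
x* = (8.8799 + 2)/(2*2) = 2.72
f*(8.8799) = (y-b)^2/(4a) = (8.8799 + 2)^2/(4*2)
= 118.3722/8 = 14.7965


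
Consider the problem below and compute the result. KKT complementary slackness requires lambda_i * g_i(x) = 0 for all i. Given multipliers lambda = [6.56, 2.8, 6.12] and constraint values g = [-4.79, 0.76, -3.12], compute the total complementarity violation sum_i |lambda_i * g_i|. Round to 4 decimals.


KKT complementary slackness check:
lambda_1 * g_1 = 6.56 * -4.79 = -31.4224
lambda_2 * g_2 = 2.8 * 0.76 = 2.128
lambda_3 * g_3 = 6.12 * -3.12 = -19.0944
Total violation = 31.4224 + 2.128 + 19.0944 = 52.6448


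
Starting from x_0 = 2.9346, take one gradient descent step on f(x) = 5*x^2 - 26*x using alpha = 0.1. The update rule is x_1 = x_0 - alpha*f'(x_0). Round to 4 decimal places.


We compute the gradient at x_0 and apply the update.
f'(x) = 10*x - 26
f'(2.9346) = 10*2.9346 - 26 = 3.346
x_1 = 2.9346 - 0.1*3.346 = 2.6


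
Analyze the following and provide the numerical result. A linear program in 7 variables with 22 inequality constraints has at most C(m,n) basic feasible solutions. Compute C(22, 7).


Each vertex corresponds to some choice of n active constraints out of m, so the number of vertices is at most C(m, n) = m! / (n!(m-n)!).
m = 22, n = 7
Numerator: 22 * 21 * 20 * 19 * 18 * 17 * 16
Denominator: 7! = 5040
C(22, 7) = 170544


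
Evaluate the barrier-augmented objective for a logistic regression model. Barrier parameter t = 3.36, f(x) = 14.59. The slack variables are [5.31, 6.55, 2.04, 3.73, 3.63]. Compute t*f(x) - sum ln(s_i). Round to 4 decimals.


Step 1: Compute log-barrier.
ln values: [1.6696, 1.8795, 0.7129, 1.3164, 1.2892]
phi = -(1.6696 + 1.8795 + 0.7129 + 1.3164 + 1.2892) = -6.8676
Step 2: Compute augmented objective.
t*f(x) = 3.36*14.59 = 49.0224
Total = 49.0224 - 6.8676 = 42.1548


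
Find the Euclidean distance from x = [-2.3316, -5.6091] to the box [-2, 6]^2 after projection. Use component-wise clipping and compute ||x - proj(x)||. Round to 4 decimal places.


Project each component onto [-2, 6].
clip(-2.3316) = -2.0, clip(-5.6091) = -2.0
Projection = [-2.0, -2.0]
Squared diffs: [0.11, 13.0256]
Distance = sqrt(13.1356) = 3.6243


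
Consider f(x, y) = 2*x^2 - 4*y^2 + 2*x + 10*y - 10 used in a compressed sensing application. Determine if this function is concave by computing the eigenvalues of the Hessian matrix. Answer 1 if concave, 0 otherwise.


The Hessian of f(x,y) = 2*x^2 - 4*y^2 + 2*x + 10*y - 10 is:
H = [[4, 0], [0, -8]]
Trace = 4 - 8 = -4
Determinant = 4*-8 - (0)^2 = -32
Discriminant = (-4)^2 - 4*-32 = 144.0
Eigenvalues: lambda_1 = -8.0, lambda_2 = 4.0
The function is not concave.

0


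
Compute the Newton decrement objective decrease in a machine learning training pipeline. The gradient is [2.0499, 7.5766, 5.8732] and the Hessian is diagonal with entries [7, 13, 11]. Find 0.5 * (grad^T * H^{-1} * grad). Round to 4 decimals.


Step 1: H is diagonal, so H^(-1) * g = [0.2928, 0.5828, 0.5339].
Step 2: g^T H^(-1) g = sum_i g_i^2 / H_ii
  = (2.0499)^2/7 + (7.5766)^2/13 + (5.8732)^2/11
  = 0.6003 + 4.4158 + 3.1359 = 8.1519
Step 3: Objective decrease = 0.5 * g^T H^(-1) g = 4.076


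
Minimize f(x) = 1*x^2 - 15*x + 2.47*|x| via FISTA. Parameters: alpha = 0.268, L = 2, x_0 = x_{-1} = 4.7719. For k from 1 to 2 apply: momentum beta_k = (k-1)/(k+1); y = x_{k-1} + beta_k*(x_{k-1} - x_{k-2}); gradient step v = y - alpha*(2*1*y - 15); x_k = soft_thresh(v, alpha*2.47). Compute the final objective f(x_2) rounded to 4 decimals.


FISTA on f(x) = 1*x^2 - 15*x + 2.47*|x|
L = 2, alpha = 0.268
Iteration 1: beta = 0.0, y = 4.7719 + 0.0*(4.7719 - 4.7719) = 4.7719
  grad(y) = -5.4562, v = y - alpha*grad = 6.2342
  prox(v) = soft_thresh(6.2342, 0.662) = 5.5722
Iteration 2: beta = 0.3333, y = 5.5722 + 0.3333*(5.5722 - 4.7719) = 5.839
  grad(y) = -3.3221, v = y - alpha*grad = 6.7293
  prox(v) = soft_thresh(6.7293, 0.662) = 6.0673
f(x_2) = 1*6.0673^2 - 15*6.0673 + 2.47*|6.0673| = -39.2111


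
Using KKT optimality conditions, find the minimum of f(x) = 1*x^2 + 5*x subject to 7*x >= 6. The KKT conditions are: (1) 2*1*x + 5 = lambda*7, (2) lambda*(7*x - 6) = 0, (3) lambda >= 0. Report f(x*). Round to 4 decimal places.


Step 1: Try lambda = 0 (constraint inactive).
x_unc = -5/(2*1) = -2.5
Check: 7*-2.5 = -17.5 < 6 -- violated!
Step 2: Constraint must be active: 7*x = 6
x* = 6/7 = 0.8571 (rounded; the exact value 6/7 is used below)
lambda = (2*1*(6/7) + 5)/7 = 0.9592
Step 3: Compute optimal value.
f(x*) = 1*(6/7)^2 + 5*(6/7) = 5.0204


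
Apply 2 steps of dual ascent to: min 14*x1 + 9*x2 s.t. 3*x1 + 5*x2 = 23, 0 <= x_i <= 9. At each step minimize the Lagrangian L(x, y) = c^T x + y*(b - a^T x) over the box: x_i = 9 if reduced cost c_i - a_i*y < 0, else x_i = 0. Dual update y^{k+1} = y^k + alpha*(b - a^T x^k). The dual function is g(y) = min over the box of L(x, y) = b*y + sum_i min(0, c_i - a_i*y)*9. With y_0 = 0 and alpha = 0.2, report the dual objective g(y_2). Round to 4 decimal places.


Dual ascent for LP: min 14*x1 + 9*x2, 3*x1 + 5*x2 = 23, 0 <= x_i <= 9
Step 1: y^k = 0.0, reduced costs: (14.0, 9.0)
  x^k = (0.0, 0.0), subgradient = b - a^T x = 23.0
  y^{k+1} = 0.0 + 0.2*23.0 = 4.6
Step 2: y^k = 4.6, reduced costs: (0.2, -14.0)
  x^k = (0.0, 9.0), subgradient = b - a^T x = -22.0
  y^{k+1} = 4.6 + 0.2*-22.0 = 0.2
Dual objective at y_2 = 0.2: reduced costs (13.4, 8.0), box minimizer x = (0.0, 0.0)
g(y_2) = b*y + (c1 - a1*y)*x1 + (c2 - a2*y)*x2 = 23*0.2 + 13.4*0.0 + 8.0*0.0 = 4.6 + 0.0 + 0.0 = 4.6


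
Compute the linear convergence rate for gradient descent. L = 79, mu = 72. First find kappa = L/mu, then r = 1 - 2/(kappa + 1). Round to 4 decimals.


Step 1: Compute the condition number.
kappa = L/mu = 79/72 = 1.0972
Step 2: Compute the convergence rate.
r = 1 - 2/(kappa + 1) = 1 - 2*mu/(L + mu) = (L - mu)/(L + mu) = 7/151 = 0.0464


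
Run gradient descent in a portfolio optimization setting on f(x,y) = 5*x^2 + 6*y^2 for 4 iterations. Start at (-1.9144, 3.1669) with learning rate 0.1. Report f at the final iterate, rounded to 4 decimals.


Gradient descent on f(x,y) = 5*x^2 + 6*y^2.
Starting point: (-1.9144, 3.1669), alpha = 0.1
Step 1: grad_x = 2*5*-1.9144 = -19.144, grad_y = 2*6*3.1669 = 38.0028
  x_1 = -1.9144 - 0.1*-19.144 = 0.0
  y_1 = 3.1669 - 0.1*38.0028 = -0.6334
Step 2: grad_x = 2*5*0.0 = 0.0, grad_y = 2*6*-0.6334 = -7.6006
  x_2 = 0.0 - 0.1*0.0 = 0.0
  y_2 = -0.6334 - 0.1*-7.6006 = 0.1267
Step 3: grad_x = 2*5*0.0 = 0.0, grad_y = 2*6*0.1267 = 1.5201
  x_3 = 0.0 - 0.1*0.0 = 0.0
  y_3 = 0.1267 - 0.1*1.5201 = -0.0253
Step 4: grad_x = 2*5*0.0 = 0.0, grad_y = 2*6*-0.0253 = -0.304
  x_4 = 0.0 - 0.1*0.0 = 0.0
  y_4 = -0.0253 - 0.1*-0.304 = 0.0051
f(0.0, 0.0051) = 5*0.0^2 + 6*0.0051^2 = 0.0002


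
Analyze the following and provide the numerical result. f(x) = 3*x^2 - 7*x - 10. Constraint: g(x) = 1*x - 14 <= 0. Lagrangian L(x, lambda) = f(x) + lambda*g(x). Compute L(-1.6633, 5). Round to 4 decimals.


Step 1: Evaluate f(x).
f(-1.6633) = 3*(-1.6633)^2 - 7*(-1.6633) - 10 = 9.9428
Step 2: Evaluate g(x).
g(-1.6633) = 1*-1.6633 - 14 = -15.6633
Step 3: Compute Lagrangian.
L = 9.9428 + 5*-15.6633 = -68.3737
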